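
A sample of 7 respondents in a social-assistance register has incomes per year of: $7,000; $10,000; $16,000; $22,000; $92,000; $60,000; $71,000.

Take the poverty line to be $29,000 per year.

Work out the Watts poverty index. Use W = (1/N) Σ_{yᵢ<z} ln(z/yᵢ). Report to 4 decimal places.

Below z: $7,000, $10,000, $16,000, $22,000 (q = 4 of N = 7).
Log shortfalls: ln(29000/7000) = 1.4214; ln(29000/10000) = 1.0647; ln(29000/16000) = 0.5947; ln(29000/22000) = 0.2763.
W = 3.357057 / 7 = 0.4796.

0.4796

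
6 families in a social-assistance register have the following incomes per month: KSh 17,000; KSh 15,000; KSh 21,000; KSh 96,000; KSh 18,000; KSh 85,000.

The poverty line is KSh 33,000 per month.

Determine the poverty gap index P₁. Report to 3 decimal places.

0.308

Below z: KSh 15,000, KSh 17,000, KSh 18,000, KSh 21,000 (q = 4 of N = 6).
Normalized shortfalls: (33000−15000)/33000 = 0.5455; (33000−17000)/33000 = 0.4848; (33000−18000)/33000 = 0.4545; (33000−21000)/33000 = 0.3636.
Σ = 1.848485. Dividing by the full population N = 6 gives P₁ = 0.308.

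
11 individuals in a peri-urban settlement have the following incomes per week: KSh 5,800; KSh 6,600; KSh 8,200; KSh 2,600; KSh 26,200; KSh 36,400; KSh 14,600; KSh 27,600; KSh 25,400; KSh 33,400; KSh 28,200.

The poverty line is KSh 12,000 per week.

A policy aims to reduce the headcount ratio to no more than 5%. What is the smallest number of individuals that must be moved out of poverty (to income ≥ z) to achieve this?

Currently q = 4 of N = 11 are below the line (H = 0.364).
A headcount ratio of at most 5% allows at most ⌊0.05 × 11⌋ = 0 poor individuals.
So at least 4 − 0 = 4 must be lifted.

4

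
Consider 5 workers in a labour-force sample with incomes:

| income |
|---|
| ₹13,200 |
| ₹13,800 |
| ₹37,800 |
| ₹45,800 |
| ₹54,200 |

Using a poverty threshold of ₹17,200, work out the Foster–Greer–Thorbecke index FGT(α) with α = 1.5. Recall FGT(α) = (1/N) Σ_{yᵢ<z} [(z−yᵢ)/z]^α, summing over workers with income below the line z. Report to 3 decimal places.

Below the line: ₹13,200, ₹13,800 (q = 2 of N = 5).
Normalized shortfalls: (17200−13200)/17200 = 0.2326; (17200−13800)/17200 = 0.1977.
Raised to α = 1.5: 0.11215; 0.08789.
Sum = 0.200037; FGT(1.5) = 0.200037 / 5 = 0.040.

0.040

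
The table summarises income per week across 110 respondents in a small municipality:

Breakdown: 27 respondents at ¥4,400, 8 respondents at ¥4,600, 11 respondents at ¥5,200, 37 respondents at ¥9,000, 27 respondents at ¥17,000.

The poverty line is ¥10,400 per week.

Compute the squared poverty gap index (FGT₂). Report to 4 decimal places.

0.1354

Below the line: 27×¥4,400, 8×¥4,600, 11×¥5,200, 37×¥9,000 (q = 83 of N = 110).
Relative gaps: (10400−4400)/10400 = 0.5769 (×27); (10400−4600)/10400 = 0.5577 (×8); (10400−5200)/10400 = 0.5000 (×11); (10400−9000)/10400 = 0.1346 (×37).
Squared: 0.3328 (×27); 0.3110 (×8); 0.2500 (×11); 0.0181 (×37).
Sum = 14.895340; P₂ = 14.895340 / 110 = 0.1354.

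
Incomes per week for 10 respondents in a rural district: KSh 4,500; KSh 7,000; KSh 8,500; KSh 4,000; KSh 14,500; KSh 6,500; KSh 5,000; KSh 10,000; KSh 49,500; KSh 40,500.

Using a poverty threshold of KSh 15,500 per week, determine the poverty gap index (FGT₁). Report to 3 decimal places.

0.413

Poor units: KSh 4,000, KSh 4,500, KSh 5,000, KSh 6,500, KSh 7,000, KSh 8,500, KSh 10,000, KSh 14,500 (q = 8 of N = 10).
Shortfall ratios: (15500−4000)/15500 = 0.7419; (15500−4500)/15500 = 0.7097; (15500−5000)/15500 = 0.6774; (15500−6500)/15500 = 0.5806; (15500−7000)/15500 = 0.5484; (15500−8500)/15500 = 0.4516; (15500−10000)/15500 = 0.3548; (15500−14500)/15500 = 0.0645.
Sum of shortfalls = 4.129032; P₁ averages over all N: 4.129032 / 10 = 0.413.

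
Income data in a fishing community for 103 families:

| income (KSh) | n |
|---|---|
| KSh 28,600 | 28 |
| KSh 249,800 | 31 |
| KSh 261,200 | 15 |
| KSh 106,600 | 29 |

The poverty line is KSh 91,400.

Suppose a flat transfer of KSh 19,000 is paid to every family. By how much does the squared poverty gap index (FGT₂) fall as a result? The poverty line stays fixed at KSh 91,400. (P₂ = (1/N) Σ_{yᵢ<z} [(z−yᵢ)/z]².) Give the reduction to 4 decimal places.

0.0659

Before: below the line — 28×KSh 28,600; squared poverty gap index (FGT₂) = 0.128336.
After the KSh 19,000 transfer: below the line — 28×KSh 47,600; squared poverty gap index (FGT₂) = 0.062428.
Reduction = 0.128336 − 0.062428 = 0.0659.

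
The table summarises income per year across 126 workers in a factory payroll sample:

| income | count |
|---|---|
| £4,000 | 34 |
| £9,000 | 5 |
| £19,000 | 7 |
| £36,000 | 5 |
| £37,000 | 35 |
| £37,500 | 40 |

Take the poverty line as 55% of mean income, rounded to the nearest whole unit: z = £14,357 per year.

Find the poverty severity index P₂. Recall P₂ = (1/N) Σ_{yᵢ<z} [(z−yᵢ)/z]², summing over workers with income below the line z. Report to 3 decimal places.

0.146

Below the line: 34×£4,000, 5×£9,000 (q = 39 of N = 126).
Gap ratios (z−y)/z: (14357−4000)/14357 = 0.7214 (×34); (14357−9000)/14357 = 0.3731 (×5).
Squared: 0.5204 (×34); 0.1392 (×5).
Sum = 18.389856; P₂ = 18.389856 / 126 = 0.146.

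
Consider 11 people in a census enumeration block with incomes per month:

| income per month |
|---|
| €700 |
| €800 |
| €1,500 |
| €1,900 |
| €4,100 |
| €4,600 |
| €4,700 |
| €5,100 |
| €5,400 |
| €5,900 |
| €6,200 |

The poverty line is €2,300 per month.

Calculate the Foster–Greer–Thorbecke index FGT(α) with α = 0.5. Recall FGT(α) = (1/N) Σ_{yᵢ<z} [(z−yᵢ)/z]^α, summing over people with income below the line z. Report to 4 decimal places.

0.2408

Incomes under z: €700, €800, €1,500, €1,900 (q = 4 of N = 11).
Relative gaps: (2300−700)/2300 = 0.6957; (2300−800)/2300 = 0.6522; (2300−1500)/2300 = 0.3478; (2300−1900)/2300 = 0.1739.
Raised to α = 0.5: 0.83406; 0.80757; 0.58977; 0.41703.
Sum = 2.648427; FGT(0.5) = 2.648427 / 11 = 0.2408.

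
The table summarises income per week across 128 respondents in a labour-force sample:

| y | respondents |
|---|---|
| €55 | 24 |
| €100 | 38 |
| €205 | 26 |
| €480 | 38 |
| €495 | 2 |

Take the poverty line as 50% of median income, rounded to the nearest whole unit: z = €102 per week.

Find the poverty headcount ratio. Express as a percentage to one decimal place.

48.4%

62 of the 128 respondents have income below €102.
H = 62/128 = 48.4%.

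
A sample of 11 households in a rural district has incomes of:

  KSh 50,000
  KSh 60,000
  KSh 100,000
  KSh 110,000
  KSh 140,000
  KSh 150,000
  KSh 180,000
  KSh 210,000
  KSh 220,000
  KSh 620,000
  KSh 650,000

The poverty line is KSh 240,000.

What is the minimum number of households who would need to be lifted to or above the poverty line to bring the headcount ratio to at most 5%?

9

9 of the 11 households are poor, so H = 9/11 = 0.818.
A headcount ratio of at most 5% allows at most ⌊0.05 × 11⌋ = 0 poor households.
So at least 9 − 0 = 9 must be lifted.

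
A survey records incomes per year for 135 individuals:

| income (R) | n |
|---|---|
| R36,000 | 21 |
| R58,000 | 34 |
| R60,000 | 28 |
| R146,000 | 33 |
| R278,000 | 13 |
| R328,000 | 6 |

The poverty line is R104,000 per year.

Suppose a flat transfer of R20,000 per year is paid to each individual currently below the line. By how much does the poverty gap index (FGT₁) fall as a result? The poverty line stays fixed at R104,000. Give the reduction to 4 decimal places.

Before: below the line — 21×R36,000, 34×R58,000, 28×R60,000; poverty gap index (FGT₁) = 0.300855.
After the R20,000 transfer: below the line — 21×R56,000, 34×R78,000, 28×R80,000; poverty gap index (FGT₁) = 0.182621.
Reduction = 0.300855 − 0.182621 = 0.1182.

0.1182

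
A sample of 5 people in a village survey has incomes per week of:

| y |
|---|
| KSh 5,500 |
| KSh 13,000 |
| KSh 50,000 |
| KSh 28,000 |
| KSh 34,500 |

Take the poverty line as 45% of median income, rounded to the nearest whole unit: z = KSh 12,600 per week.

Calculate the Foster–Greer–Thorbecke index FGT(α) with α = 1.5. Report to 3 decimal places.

Below the line: KSh 5,500 (q = 1 of N = 5).
Shortfall ratios: (12600−5500)/12600 = 0.5635.
Raised to α = 1.5: 0.42299.
Sum = 0.422992; FGT(1.5) = 0.422992 / 5 = 0.085.

0.085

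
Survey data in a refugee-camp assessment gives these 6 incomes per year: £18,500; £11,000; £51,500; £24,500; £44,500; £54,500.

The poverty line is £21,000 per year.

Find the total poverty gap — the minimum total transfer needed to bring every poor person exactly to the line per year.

Poor units: £11,000, £18,500 (q = 2 of N = 6).
Individual gaps: 21000−11000 = 10000; 21000−18500 = 2500.
Aggregate gap = £12,500.

£12,500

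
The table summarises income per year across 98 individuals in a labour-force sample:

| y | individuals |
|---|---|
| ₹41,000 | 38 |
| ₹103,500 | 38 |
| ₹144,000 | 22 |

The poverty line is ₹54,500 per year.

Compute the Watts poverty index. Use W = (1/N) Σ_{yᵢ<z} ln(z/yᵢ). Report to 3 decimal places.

Incomes under z: 38×₹41,000 (q = 38 of N = 98).
Log gaps: ln(54500/41000) = 0.2846 (×38).
W = 10.815888 / 98 = 0.110.

0.110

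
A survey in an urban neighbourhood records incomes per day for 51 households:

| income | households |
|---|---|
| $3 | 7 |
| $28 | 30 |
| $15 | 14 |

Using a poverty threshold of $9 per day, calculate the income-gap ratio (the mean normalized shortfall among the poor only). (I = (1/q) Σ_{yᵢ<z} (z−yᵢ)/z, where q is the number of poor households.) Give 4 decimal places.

0.6667

Below z: 7×$3 (q = 7 of N = 51).
Relative gaps: 0.6667 (×7); sum = 4.666667.
The income-gap ratio divides by q (the poor only): 4.666667 / 7 = 0.6667.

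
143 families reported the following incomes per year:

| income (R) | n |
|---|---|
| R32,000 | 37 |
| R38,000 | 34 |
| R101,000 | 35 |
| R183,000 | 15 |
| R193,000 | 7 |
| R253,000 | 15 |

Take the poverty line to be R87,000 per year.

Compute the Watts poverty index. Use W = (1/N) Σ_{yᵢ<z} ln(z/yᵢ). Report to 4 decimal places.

Below z: 37×R32,000, 34×R38,000 (q = 71 of N = 143).
Log gaps: ln(87000/32000) = 1.0002 (×37); ln(87000/38000) = 0.8283 (×34).
W = 65.169319 / 143 = 0.4557.

0.4557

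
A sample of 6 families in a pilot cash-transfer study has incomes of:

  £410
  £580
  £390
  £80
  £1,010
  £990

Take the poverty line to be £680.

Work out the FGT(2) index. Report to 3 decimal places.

Below z: £80, £390, £410, £580 (q = 4 of N = 6).
Shortfall ratios: (680−80)/680 = 0.8824; (680−390)/680 = 0.4265; (680−410)/680 = 0.3971; (680−580)/680 = 0.1471.
Squared: 0.7785; 0.1819; 0.1577; 0.0216.
Sum = 1.139706; P₂ = 1.139706 / 6 = 0.190.

0.190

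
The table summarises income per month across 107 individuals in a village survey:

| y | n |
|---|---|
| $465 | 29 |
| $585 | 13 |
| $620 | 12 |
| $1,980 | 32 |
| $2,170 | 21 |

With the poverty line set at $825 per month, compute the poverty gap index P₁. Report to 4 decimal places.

Poor units: 29×$465, 13×$585, 12×$620 (q = 54 of N = 107).
Relative gaps: (825−465)/825 = 0.4364 (×29); (825−585)/825 = 0.2909 (×13); (825−620)/825 = 0.2485 (×12).
Sum of shortfalls = 19.418182; P₁ averages over all N: 19.418182 / 107 = 0.1815.

0.1815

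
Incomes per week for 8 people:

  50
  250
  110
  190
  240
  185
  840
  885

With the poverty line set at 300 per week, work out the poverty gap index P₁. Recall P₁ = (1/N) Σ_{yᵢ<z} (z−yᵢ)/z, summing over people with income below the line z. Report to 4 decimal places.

0.3229

Poor units: 50, 110, 185, 190, 240, 250 (q = 6 of N = 8).
Gap ratios (z−y)/z: (300−50)/300 = 0.8333; (300−110)/300 = 0.6333; (300−185)/300 = 0.3833; (300−190)/300 = 0.3667; (300−240)/300 = 0.2000; (300−250)/300 = 0.1667.
Σ = 2.583333. Dividing by the full population N = 8 gives P₁ = 0.3229.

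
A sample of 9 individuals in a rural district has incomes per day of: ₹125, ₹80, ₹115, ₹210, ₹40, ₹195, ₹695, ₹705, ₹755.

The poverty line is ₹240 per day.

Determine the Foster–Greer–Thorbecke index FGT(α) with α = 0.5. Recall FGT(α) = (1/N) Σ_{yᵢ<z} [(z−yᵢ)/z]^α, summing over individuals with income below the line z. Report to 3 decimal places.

Incomes under z: ₹40, ₹80, ₹115, ₹125, ₹195, ₹210 (q = 6 of N = 9).
Gap ratios (z−y)/z: (240−40)/240 = 0.8333; (240−80)/240 = 0.6667; (240−115)/240 = 0.5208; (240−125)/240 = 0.4792; (240−195)/240 = 0.1875; (240−210)/240 = 0.1250.
Raised to α = 0.5: 0.91287; 0.81650; 0.72169; 0.69222; 0.43301; 0.35355.
Sum = 3.929840; FGT(0.5) = 3.929840 / 9 = 0.437.

0.437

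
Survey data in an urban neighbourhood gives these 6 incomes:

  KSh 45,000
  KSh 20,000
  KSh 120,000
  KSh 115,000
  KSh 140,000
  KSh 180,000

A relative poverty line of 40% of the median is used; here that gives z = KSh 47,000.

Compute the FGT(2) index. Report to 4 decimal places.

Poor units: KSh 20,000, KSh 45,000 (q = 2 of N = 6).
Relative gaps: (47000−20000)/47000 = 0.5745; (47000−45000)/47000 = 0.0426.
Squared: 0.3300; 0.0018.
Sum = 0.331824; P₂ = 0.331824 / 6 = 0.0553.

0.0553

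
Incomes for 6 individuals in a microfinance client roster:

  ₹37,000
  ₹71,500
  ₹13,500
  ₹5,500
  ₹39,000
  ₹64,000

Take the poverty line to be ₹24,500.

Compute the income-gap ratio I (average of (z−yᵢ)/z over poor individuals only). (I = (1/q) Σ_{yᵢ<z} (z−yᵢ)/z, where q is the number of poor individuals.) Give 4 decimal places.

0.6122

Below the line: ₹5,500, ₹13,500 (q = 2 of N = 6).
Relative gaps: 0.7755, 0.4490; sum = 1.224490.
I averages over the q = 2 poor units only: 1.224490 / 2 = 0.6122.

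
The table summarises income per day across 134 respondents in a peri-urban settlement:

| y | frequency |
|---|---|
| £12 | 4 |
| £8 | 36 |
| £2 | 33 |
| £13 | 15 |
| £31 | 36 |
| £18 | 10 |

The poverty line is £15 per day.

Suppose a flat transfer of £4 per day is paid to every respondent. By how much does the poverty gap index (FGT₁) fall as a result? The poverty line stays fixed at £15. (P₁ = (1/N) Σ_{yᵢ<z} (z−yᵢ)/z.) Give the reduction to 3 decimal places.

0.158

Before: below the line — 33×£2, 36×£8, 4×£12, 15×£13; poverty gap index (FGT₁) = 0.35970.
After the £4 transfer: below the line — 33×£6, 36×£12; poverty gap index (FGT₁) = 0.20149.
Reduction = 0.35970 − 0.20149 = 0.158.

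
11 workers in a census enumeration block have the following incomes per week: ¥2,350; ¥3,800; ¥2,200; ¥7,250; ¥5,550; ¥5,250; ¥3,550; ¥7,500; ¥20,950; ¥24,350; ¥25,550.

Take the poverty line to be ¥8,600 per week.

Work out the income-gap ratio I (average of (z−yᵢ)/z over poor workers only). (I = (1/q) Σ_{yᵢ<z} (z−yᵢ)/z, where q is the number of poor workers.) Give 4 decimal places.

Incomes under z: ¥2,200, ¥2,350, ¥3,550, ¥3,800, ¥5,250, ¥5,550, ¥7,250, ¥7,500 (q = 8 of N = 11).
Relative gaps: 0.7442, 0.7267, 0.5872, 0.5581, 0.3895, 0.3547, 0.1570, 0.1279; sum = 3.645349.
I averages over the q = 8 poor units only: 3.645349 / 8 = 0.4557.

0.4557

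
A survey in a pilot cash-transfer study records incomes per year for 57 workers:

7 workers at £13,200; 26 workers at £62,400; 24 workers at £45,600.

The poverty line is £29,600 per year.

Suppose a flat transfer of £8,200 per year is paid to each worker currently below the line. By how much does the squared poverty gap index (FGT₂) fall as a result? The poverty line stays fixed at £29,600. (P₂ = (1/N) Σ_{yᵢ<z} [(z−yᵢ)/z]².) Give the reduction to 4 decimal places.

0.0283

Before: below the line — 7×£13,200; squared poverty gap index (FGT₂) = 0.037699.
After the £8,200 transfer: below the line — 7×£21,400; squared poverty gap index (FGT₂) = 0.009425.
Reduction = 0.037699 − 0.009425 = 0.0283.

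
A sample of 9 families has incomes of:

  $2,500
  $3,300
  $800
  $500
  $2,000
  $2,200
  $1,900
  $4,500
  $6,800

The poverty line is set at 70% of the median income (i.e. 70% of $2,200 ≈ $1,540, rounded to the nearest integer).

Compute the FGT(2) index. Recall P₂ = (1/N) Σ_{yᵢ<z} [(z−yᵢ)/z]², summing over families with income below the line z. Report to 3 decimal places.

Poor units: $500, $800 (q = 2 of N = 9).
Gap ratios (z−y)/z: (1540−500)/1540 = 0.6753; (1540−800)/1540 = 0.4805.
Squared: 0.4561; 0.2309.
Sum = 0.686962; P₂ = 0.686962 / 9 = 0.076.

0.076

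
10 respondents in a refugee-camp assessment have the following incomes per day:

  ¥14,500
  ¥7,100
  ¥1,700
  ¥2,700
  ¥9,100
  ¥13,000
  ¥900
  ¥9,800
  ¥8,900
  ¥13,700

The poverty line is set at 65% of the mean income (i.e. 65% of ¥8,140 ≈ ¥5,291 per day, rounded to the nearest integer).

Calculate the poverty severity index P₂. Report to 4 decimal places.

Incomes under z: ¥900, ¥1,700, ¥2,700 (q = 3 of N = 10).
Gap ratios (z−y)/z: (5291−900)/5291 = 0.8299; (5291−1700)/5291 = 0.6787; (5291−2700)/5291 = 0.4897.
Squared: 0.6887; 0.4606; 0.2398.
Sum = 1.389173; P₂ = 1.389173 / 10 = 0.1389.

0.1389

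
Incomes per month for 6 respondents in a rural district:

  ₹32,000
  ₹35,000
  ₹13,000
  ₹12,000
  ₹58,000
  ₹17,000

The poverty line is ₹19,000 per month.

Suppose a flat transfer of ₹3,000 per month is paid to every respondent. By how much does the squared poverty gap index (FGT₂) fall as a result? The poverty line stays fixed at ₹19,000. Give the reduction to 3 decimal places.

0.030

Before: below the line — ₹12,000, ₹13,000, ₹17,000; squared poverty gap index (FGT₂) = 0.04109.
After the ₹3,000 transfer: below the line — ₹15,000, ₹16,000; squared poverty gap index (FGT₂) = 0.01154.
Reduction = 0.04109 − 0.01154 = 0.030.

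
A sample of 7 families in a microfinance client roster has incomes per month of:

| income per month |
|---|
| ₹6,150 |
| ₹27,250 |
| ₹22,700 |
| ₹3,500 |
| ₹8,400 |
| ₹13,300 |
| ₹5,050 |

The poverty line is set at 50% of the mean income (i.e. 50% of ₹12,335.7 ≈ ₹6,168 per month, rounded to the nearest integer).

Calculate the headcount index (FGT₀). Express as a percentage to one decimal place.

3 of the 7 families have income below ₹6,168.
H = 3/7 = 42.9%.

42.9%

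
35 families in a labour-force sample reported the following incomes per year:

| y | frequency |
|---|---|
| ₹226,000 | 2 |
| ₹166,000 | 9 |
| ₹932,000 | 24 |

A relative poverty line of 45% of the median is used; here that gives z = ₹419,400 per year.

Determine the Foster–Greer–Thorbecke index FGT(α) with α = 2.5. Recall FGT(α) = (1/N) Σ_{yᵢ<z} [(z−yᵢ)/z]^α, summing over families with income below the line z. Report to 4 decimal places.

0.0812

Poor units: 9×₹166,000, 2×₹226,000 (q = 11 of N = 35).
Normalized shortfalls: (419400−166000)/419400 = 0.6042 (×9); (419400−226000)/419400 = 0.4611 (×2).
Raised to α = 2.5: 0.28376 (×9); 0.14440 (×2).
Sum = 2.842608; FGT(2.5) = 2.842608 / 35 = 0.0812.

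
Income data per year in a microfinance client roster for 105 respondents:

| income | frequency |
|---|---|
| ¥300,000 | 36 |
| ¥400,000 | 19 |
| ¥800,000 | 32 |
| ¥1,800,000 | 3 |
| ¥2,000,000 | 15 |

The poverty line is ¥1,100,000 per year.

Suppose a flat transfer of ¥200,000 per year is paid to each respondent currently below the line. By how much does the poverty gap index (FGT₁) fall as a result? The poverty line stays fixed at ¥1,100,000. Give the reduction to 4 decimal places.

Before: below the line — 36×¥300,000, 19×¥400,000, 32×¥800,000; poverty gap index (FGT₁) = 0.447619.
After the ¥200,000 transfer: below the line — 36×¥500,000, 19×¥600,000, 32×¥1,000,000; poverty gap index (FGT₁) = 0.296970.
Reduction = 0.447619 − 0.296970 = 0.1506.

0.1506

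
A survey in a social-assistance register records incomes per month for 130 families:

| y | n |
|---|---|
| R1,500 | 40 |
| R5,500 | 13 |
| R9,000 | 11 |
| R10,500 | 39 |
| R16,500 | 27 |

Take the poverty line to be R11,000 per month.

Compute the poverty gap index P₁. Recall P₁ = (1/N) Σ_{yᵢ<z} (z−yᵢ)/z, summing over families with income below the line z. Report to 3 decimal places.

Below z: 40×R1,500, 13×R5,500, 11×R9,000, 39×R10,500 (q = 103 of N = 130).
Gap ratios (z−y)/z: (11000−1500)/11000 = 0.8636 (×40); (11000−5500)/11000 = 0.5000 (×13); (11000−9000)/11000 = 0.1818 (×11); (11000−10500)/11000 = 0.0455 (×39).
Σ = 44.818182. Dividing by the full population N = 130 gives P₁ = 0.345.

0.345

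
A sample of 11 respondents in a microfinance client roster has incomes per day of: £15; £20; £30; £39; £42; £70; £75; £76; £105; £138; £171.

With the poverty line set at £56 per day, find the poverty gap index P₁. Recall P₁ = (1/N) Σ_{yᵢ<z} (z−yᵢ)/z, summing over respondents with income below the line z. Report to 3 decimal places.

0.218

Below z: £15, £20, £30, £39, £42 (q = 5 of N = 11).
Normalized shortfalls: (56−15)/56 = 0.7321; (56−20)/56 = 0.6429; (56−30)/56 = 0.4643; (56−39)/56 = 0.3036; (56−42)/56 = 0.2500.
Sum of shortfalls = 2.392857; P₁ averages over all N: 2.392857 / 11 = 0.218.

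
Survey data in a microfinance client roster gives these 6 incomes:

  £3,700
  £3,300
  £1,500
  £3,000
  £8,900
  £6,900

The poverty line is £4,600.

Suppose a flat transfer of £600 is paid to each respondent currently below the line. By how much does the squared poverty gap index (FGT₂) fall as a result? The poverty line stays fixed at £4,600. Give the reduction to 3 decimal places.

0.054

Before: below the line — £1,500, £3,000, £3,300, £3,700; squared poverty gap index (FGT₂) = 0.11555.
After the £600 transfer: below the line — £2,100, £3,600, £3,900, £4,300; squared poverty gap index (FGT₂) = 0.06167.
Reduction = 0.11555 − 0.06167 = 0.054.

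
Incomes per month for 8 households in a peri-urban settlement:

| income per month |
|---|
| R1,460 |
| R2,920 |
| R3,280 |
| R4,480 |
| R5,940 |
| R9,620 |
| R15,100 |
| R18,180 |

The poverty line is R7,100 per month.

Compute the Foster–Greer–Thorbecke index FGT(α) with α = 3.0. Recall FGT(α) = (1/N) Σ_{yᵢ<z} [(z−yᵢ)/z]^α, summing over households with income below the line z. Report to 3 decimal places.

Poor units: R1,460, R2,920, R3,280, R4,480, R5,940 (q = 5 of N = 8).
Gap ratios (z−y)/z: (7100−1460)/7100 = 0.7944; (7100−2920)/7100 = 0.5887; (7100−3280)/7100 = 0.5380; (7100−4480)/7100 = 0.3690; (7100−5940)/7100 = 0.1634.
Raised to α = 3.0: 0.50126; 0.20406; 0.15575; 0.05025; 0.00436.
Sum = 0.915673; FGT(3.0) = 0.915673 / 8 = 0.114.

0.114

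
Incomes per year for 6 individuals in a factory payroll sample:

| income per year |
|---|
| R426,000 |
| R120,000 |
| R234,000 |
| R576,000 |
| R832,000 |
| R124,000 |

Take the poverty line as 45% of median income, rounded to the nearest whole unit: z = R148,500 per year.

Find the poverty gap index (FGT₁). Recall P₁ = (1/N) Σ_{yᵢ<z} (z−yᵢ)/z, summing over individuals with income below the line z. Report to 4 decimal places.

Incomes under z: R120,000, R124,000 (q = 2 of N = 6).
Relative gaps: (148500−120000)/148500 = 0.1919; (148500−124000)/148500 = 0.1650.
Σ = 0.356902. Dividing by the full population N = 6 gives P₁ = 0.0595.

0.0595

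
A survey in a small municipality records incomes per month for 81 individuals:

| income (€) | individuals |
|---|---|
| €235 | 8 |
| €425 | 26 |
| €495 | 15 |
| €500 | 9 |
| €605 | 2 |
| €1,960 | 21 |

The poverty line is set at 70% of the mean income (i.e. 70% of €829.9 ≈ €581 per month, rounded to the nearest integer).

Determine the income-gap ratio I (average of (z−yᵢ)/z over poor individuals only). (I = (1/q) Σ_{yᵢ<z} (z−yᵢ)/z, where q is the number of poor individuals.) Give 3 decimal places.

0.262

Below the line: 8×€235, 26×€425, 15×€495, 9×€500 (q = 58 of N = 81).
Relative gaps: 0.5955 (×8), 0.2685 (×26), 0.1480 (×15), 0.1394 (×9); sum = 15.220310.
I averages over the q = 58 poor units only: 15.220310 / 58 = 0.262.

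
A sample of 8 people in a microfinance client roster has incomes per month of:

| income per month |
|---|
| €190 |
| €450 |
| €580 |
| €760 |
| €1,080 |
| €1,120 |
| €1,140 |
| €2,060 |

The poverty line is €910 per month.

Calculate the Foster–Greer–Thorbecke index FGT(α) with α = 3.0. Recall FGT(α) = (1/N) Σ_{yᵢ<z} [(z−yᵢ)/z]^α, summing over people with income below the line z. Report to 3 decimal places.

Incomes under z: €190, €450, €580, €760 (q = 4 of N = 8).
Normalized shortfalls: (910−190)/910 = 0.7912; (910−450)/910 = 0.5055; (910−580)/910 = 0.3626; (910−760)/910 = 0.1648.
Raised to α = 3.0: 0.49531; 0.12917; 0.04769; 0.00448.
Sum = 0.676640; FGT(3.0) = 0.676640 / 8 = 0.085.

0.085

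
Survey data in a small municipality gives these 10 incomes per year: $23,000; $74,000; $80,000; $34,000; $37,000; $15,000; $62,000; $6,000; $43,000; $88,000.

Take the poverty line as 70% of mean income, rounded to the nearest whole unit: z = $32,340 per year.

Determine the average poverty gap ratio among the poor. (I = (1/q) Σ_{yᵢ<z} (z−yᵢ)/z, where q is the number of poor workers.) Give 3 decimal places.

Poor units: $6,000, $15,000, $23,000 (q = 3 of N = 10).
Shortfall ratios (z−y)/z: 0.8145, 0.5362, 0.2888; sum = 1.639456.
The income-gap ratio divides by q (the poor only): 1.639456 / 3 = 0.546.

0.546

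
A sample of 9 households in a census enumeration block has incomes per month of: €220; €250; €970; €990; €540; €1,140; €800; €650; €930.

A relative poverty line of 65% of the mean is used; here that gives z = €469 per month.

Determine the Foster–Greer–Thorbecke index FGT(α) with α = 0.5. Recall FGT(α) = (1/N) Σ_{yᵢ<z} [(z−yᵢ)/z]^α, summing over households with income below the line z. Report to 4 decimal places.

Below z: €220, €250 (q = 2 of N = 9).
Normalized shortfalls: (469−220)/469 = 0.5309; (469−250)/469 = 0.4670.
Raised to α = 0.5: 0.72864; 0.68334.
Sum = 1.411979; FGT(0.5) = 1.411979 / 9 = 0.1569.

0.1569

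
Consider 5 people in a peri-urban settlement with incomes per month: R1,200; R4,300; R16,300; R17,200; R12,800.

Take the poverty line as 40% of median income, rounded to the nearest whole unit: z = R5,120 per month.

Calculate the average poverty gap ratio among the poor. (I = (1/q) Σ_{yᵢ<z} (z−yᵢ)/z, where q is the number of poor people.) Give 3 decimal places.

Incomes under z: R1,200, R4,300 (q = 2 of N = 5).
Relative gaps: 0.7656, 0.1602; sum = 0.925781.
I averages over the q = 2 poor units only: 0.925781 / 2 = 0.463.

0.463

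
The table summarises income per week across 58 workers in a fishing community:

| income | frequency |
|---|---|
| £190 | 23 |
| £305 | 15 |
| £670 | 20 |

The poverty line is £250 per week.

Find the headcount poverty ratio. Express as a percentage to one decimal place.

39.7%

23 of the 58 workers have income below £250.
H = 23/58 = 39.7%.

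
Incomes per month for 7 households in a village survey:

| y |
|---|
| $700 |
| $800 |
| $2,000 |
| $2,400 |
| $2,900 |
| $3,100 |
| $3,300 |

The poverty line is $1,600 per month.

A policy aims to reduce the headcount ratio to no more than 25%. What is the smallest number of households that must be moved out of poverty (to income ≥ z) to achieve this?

Currently q = 2 of N = 7 are below the line (H = 0.286).
A headcount ratio of at most 25% allows at most ⌊0.25 × 7⌋ = 1 poor households.
So at least 2 − 1 = 1 must be lifted.

1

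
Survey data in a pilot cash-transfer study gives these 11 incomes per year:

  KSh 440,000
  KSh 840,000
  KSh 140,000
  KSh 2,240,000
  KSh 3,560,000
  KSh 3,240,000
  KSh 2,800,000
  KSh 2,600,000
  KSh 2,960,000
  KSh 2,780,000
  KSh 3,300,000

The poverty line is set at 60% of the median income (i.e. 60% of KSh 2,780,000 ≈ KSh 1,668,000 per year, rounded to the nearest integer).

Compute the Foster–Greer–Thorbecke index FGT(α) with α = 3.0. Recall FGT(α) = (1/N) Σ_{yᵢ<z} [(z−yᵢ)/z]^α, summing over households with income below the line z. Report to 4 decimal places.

Incomes under z: KSh 140,000, KSh 440,000, KSh 840,000 (q = 3 of N = 11).
Normalized shortfalls: (1668000−140000)/1668000 = 0.9161; (1668000−440000)/1668000 = 0.7362; (1668000−840000)/1668000 = 0.4964.
Raised to α = 3.0: 0.76874; 0.39903; 0.12232.
Sum = 1.290097; FGT(3.0) = 1.290097 / 11 = 0.1173.

0.1173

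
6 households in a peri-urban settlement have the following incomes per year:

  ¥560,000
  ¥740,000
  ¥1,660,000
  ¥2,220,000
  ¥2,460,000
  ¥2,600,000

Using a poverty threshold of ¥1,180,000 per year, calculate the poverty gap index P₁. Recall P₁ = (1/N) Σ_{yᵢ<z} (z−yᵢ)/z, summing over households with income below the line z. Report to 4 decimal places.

Below z: ¥560,000, ¥740,000 (q = 2 of N = 6).
Gap ratios (z−y)/z: (1180000−560000)/1180000 = 0.5254; (1180000−740000)/1180000 = 0.3729.
Σ = 0.898305. Dividing by the full population N = 6 gives P₁ = 0.1497.

0.1497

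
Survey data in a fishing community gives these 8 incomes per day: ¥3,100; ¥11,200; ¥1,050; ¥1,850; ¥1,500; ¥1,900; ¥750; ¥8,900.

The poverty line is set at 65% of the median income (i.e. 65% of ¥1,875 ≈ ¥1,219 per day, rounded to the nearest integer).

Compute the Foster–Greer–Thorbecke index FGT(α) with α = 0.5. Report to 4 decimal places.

Below z: ¥750, ¥1,050 (q = 2 of N = 8).
Relative gaps: (1219−750)/1219 = 0.3847; (1219−1050)/1219 = 0.1386.
Raised to α = 0.5: 0.62028; 0.37234.
Sum = 0.992617; FGT(0.5) = 0.992617 / 8 = 0.1241.

0.1241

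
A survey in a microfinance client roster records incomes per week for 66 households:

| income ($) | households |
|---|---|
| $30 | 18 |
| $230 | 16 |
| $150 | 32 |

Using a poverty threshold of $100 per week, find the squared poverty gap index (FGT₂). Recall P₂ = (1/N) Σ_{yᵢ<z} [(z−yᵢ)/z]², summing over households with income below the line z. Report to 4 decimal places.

Below the line: 18×$30 (q = 18 of N = 66).
Relative gaps: (100−30)/100 = 0.7000 (×18).
Squared: 0.4900 (×18).
Sum = 8.820000; P₂ = 8.820000 / 66 = 0.1336.

0.1336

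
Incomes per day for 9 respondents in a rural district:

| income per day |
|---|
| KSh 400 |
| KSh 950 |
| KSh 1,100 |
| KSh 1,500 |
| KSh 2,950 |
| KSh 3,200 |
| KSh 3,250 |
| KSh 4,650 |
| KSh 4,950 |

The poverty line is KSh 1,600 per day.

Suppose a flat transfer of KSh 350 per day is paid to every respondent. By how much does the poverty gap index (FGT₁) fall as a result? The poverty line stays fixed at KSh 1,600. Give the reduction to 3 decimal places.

Before: below the line — KSh 400, KSh 950, KSh 1,100, KSh 1,500; poverty gap index (FGT₁) = 0.17014.
After the KSh 350 transfer: below the line — KSh 750, KSh 1,300, KSh 1,450; poverty gap index (FGT₁) = 0.09028.
Reduction = 0.17014 − 0.09028 = 0.080.

0.080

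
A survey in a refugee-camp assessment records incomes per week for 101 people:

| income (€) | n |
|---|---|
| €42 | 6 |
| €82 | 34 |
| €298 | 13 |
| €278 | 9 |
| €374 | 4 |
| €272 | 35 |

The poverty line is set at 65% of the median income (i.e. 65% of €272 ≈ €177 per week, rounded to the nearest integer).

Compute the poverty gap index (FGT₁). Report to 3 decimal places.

Incomes under z: 6×€42, 34×€82 (q = 40 of N = 101).
Gap ratios (z−y)/z: (177−42)/177 = 0.7627 (×6); (177−82)/177 = 0.5367 (×34).
Σ = 22.824859. Dividing by the full population N = 101 gives P₁ = 0.226.

0.226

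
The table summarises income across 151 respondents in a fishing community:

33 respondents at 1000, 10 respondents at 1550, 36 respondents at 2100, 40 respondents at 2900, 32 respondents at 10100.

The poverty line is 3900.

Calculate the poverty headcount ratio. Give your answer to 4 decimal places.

119 of the 151 respondents have income below 3900.
H = 119/151 = 0.7881.

0.7881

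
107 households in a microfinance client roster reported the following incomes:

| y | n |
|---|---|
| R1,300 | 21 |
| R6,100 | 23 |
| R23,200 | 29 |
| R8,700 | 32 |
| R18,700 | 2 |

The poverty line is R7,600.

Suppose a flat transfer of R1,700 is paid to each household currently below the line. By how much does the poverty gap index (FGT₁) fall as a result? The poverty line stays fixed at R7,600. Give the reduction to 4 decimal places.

0.0863

Before: below the line — 21×R1,300, 23×R6,100; poverty gap index (FGT₁) = 0.205116.
After the R1,700 transfer: below the line — 21×R3,000; poverty gap index (FGT₁) = 0.118790.
Reduction = 0.205116 − 0.118790 = 0.0863.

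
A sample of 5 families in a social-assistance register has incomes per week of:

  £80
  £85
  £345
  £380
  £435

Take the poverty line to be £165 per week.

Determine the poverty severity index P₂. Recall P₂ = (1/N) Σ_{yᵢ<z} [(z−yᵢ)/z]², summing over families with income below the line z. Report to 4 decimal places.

Below z: £80, £85 (q = 2 of N = 5).
Shortfall ratios: (165−80)/165 = 0.5152; (165−85)/165 = 0.4848.
Squared: 0.2654; 0.2351.
Sum = 0.500459; P₂ = 0.500459 / 5 = 0.1001.

0.1001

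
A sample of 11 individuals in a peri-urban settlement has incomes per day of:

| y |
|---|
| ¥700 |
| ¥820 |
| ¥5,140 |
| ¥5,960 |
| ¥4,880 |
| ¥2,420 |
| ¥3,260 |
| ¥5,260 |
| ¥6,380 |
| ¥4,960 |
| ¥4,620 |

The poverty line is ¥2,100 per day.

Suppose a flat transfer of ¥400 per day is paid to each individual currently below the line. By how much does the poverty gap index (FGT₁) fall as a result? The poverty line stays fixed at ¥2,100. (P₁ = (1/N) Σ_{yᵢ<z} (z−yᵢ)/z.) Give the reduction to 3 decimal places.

Before: below the line — ¥700, ¥820; poverty gap index (FGT₁) = 0.11602.
After the ¥400 transfer: below the line — ¥1,100, ¥1,220; poverty gap index (FGT₁) = 0.08139.
Reduction = 0.11602 − 0.08139 = 0.035.

0.035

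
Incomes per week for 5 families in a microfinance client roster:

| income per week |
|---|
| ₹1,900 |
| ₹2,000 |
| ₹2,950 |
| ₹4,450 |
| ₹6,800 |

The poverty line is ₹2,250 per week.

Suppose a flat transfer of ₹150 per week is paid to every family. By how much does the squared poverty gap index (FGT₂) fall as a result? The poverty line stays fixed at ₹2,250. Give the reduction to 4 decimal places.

0.0053

Before: below the line — ₹1,900, ₹2,000; squared poverty gap index (FGT₂) = 0.007309.
After the ₹150 transfer: below the line — ₹2,050, ₹2,150; squared poverty gap index (FGT₂) = 0.001975.
Reduction = 0.007309 − 0.001975 = 0.0053.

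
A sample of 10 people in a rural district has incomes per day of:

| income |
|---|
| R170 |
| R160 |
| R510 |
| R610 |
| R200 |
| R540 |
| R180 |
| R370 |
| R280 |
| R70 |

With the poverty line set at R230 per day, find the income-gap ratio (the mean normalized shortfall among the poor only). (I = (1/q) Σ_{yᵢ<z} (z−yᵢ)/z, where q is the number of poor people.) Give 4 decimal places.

0.3217

Incomes under z: R70, R160, R170, R180, R200 (q = 5 of N = 10).
Shortfall ratios (z−y)/z: 0.6957, 0.3043, 0.2609, 0.2174, 0.1304; sum = 1.608696.
The income-gap ratio divides by q (the poor only): 1.608696 / 5 = 0.3217.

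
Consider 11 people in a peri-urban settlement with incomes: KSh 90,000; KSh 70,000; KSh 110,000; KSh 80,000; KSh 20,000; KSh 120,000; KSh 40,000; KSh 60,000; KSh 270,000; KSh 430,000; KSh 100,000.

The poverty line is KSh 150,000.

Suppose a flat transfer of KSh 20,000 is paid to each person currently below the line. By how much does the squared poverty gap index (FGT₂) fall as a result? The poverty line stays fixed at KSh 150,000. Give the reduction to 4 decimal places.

0.0921

Before: below the line — KSh 20,000, KSh 40,000, KSh 60,000, KSh 70,000, KSh 80,000, KSh 90,000, KSh 100,000, KSh 110,000, KSh 120,000; squared poverty gap index (FGT₂) = 0.230303.
After the KSh 20,000 transfer: below the line — KSh 40,000, KSh 60,000, KSh 80,000, KSh 90,000, KSh 100,000, KSh 110,000, KSh 120,000, KSh 130,000, KSh 140,000; squared poverty gap index (FGT₂) = 0.138182.
Reduction = 0.230303 − 0.138182 = 0.0921.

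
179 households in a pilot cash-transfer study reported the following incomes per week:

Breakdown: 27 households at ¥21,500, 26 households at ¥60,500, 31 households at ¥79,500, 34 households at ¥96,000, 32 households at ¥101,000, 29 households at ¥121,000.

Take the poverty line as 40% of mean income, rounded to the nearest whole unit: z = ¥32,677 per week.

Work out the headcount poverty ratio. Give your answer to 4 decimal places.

0.1508

27 of the 179 households have income below ¥32,677.
H = 27/179 = 0.1508.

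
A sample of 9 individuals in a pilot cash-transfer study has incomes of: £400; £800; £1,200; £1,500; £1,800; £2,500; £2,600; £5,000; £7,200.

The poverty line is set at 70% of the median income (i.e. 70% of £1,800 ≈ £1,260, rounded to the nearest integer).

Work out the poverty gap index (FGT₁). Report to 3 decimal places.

0.122

Incomes under z: £400, £800, £1,200 (q = 3 of N = 9).
Normalized shortfalls: (1260−400)/1260 = 0.6825; (1260−800)/1260 = 0.3651; (1260−1200)/1260 = 0.0476.
Sum of shortfalls = 1.095238; P₁ averages over all N: 1.095238 / 9 = 0.122.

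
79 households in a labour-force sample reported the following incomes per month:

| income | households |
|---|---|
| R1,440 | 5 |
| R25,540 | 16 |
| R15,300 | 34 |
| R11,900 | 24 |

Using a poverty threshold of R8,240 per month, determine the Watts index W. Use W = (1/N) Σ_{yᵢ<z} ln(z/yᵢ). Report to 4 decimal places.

0.1104

Below the line: 5×R1,440 (q = 5 of N = 79).
ln(z/y) terms: ln(8240/1440) = 1.7444 (×5).
W = 8.721786 / 79 = 0.1104.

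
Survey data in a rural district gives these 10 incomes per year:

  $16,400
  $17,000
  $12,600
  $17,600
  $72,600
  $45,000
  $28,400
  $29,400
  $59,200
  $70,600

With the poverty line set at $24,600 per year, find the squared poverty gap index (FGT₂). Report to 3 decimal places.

Below the line: $12,600, $16,400, $17,000, $17,600 (q = 4 of N = 10).
Normalized shortfalls: (24600−12600)/24600 = 0.4878; (24600−16400)/24600 = 0.3333; (24600−17000)/24600 = 0.3089; (24600−17600)/24600 = 0.2846.
Squared: 0.2380; 0.1111; 0.0954; 0.0810.
Sum = 0.525481; P₂ = 0.525481 / 10 = 0.053.

0.053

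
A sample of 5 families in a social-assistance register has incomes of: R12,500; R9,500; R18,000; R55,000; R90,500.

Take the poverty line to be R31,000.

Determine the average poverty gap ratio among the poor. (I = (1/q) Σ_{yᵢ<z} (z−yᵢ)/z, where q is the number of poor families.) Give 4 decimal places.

0.5699

Incomes under z: R9,500, R12,500, R18,000 (q = 3 of N = 5).
Shortfall ratios (z−y)/z: 0.6935, 0.5968, 0.4194; sum = 1.709677.
The income-gap ratio divides by q (the poor only): 1.709677 / 3 = 0.5699.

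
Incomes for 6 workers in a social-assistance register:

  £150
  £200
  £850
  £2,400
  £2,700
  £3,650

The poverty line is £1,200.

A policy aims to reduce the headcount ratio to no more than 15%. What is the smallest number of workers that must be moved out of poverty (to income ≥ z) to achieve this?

3 of the 6 workers are poor, so H = 3/6 = 0.500.
A headcount ratio of at most 15% allows at most ⌊0.15 × 6⌋ = 0 poor workers.
So at least 3 − 0 = 3 must be lifted.

3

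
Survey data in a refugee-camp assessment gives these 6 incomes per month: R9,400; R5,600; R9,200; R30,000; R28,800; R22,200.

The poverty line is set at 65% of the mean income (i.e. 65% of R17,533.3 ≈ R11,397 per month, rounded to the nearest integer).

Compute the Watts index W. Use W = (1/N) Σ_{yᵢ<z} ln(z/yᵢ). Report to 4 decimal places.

0.1862

Incomes under z: R5,600, R9,200, R9,400 (q = 3 of N = 6).
ln(z/y) terms: ln(11397/5600) = 0.7106; ln(11397/9200) = 0.2141; ln(11397/9400) = 0.1926.
W = 1.117371 / 6 = 0.1862.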